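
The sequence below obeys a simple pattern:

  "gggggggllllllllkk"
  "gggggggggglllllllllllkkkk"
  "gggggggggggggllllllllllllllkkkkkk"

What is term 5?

The n-th term is 3n+1 g's then 3n+2 l's then 2n-2 k's, where the shown terms are n = 2, 3, 4.
Setting n = 6 gives 19, 20, 10 characters in each block.

gggggggggggggggggggllllllllllllllllllllkkkkkkkkkk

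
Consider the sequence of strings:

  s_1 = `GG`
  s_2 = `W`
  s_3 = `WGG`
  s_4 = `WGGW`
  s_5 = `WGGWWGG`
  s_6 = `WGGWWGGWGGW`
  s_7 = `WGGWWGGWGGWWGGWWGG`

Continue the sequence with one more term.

WGGWWGGWGGWWGGWWGGWGGWWGGWGGW

This is a Fibonacci-style word recurrence s(k) = s(k−1)·s(k−2): e.g. W·GG = WGG.
Continuing: WGGWWGGWGGWWGGWWGG · WGGWWGGWGGW gives term 8.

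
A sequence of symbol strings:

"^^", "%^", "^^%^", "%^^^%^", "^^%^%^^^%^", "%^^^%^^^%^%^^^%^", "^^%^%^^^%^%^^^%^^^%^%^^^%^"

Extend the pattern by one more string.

From term 3 onward, concatenate the second-to-last term with the last: ^^·%^ = ^^%^, %^·^^%^ = %^^^%^, …
So term 8 is %^^^%^^^%^%^^^%^·^^%^%^^^%^%^^^%^^^%^%^^^%^.

%^^^%^^^%^%^^^%^^^%^%^^^%^%^^^%^^^%^%^^^%^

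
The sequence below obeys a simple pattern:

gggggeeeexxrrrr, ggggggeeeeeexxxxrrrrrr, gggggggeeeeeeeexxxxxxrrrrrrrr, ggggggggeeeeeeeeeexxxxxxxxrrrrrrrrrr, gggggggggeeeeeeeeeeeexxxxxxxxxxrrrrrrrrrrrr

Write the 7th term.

The n-th term is n+3 g's then 2n e's then 2n-2 x's then 2n r's, where the shown terms are n = 2, 3, 4, 5, 6.
For term 7, n = 8, so the run lengths are 11, 16, 14, 16.

gggggggggggeeeeeeeeeeeeeeeexxxxxxxxxxxxxxrrrrrrrrrrrrrrrr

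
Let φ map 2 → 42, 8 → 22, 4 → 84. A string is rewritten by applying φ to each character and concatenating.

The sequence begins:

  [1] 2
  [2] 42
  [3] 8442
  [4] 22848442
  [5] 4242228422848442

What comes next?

84428442424222844242228422848442

φ(4242228422848442) expands symbol-by-symbol to 84 42 84 42 42 42 22 84 42 42 22 84 22 84 84 42; joining the 16 pieces gives the next term.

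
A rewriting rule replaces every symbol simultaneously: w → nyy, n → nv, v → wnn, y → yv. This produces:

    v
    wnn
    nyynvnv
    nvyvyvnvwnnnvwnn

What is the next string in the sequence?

φ(nvyvyvnvwnnnvwnn) expands symbol-by-symbol to nv wnn yv wnn yv wnn nv wnn nyy nv nv nv wnn nyy nv nv; joining the 16 pieces gives the next term.

nvwnnyvwnnyvwnnnvwnnnyynvnvnvwnnnyynvnv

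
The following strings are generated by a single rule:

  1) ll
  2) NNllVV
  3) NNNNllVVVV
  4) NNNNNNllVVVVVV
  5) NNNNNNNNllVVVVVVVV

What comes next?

s(k+1) = NN·s(k)·VV, so each term gains NN as a prefix and VV as a suffix.
Applying this once more to NNNNNNNNllVVVVVVVV:

NNNNNNNNNNllVVVVVVVVVV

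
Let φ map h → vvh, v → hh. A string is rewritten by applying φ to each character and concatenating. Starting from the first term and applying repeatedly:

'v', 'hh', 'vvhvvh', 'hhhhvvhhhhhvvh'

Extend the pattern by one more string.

Replace each of the 14 characters of hhhhvvhhhhhvvh in place — vvh vvh vvh vvh hh hh vvh vvh vvh vvh vvh hh hh vvh — and concatenate.

vvhvvhvvhvvhhhhhvvhvvhvvhvvhvvhhhhhvvh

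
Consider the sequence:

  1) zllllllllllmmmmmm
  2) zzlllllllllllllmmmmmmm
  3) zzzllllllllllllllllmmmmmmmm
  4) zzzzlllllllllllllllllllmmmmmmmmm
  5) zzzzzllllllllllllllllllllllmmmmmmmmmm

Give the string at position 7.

Reading off run lengths: z runs 1, 2, 3, 4, 5; l runs 10, 13, 16, 19, 22; m runs 6, 7, 8, 9, 10 — each is linear in n, where the shown terms are n = 3, 4, 5, 6, 7.
For term 7, n = 9, so the run lengths are 7, 28, 12.

zzzzzzzllllllllllllllllllllllllllllmmmmmmmmmmmm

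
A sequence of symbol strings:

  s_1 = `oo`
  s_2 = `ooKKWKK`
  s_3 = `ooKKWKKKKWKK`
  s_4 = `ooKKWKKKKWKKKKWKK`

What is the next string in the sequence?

ooKKWKKKKWKKKKWKKKKWKK

The strings grow by a fixed suffix KKWKK each time.
One more step from ooKKWKKKKWKKKKWKK gives the answer.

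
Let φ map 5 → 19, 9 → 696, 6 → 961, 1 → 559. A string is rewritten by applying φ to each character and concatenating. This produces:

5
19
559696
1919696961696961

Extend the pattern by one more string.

559696559696961696961696961559961696961696961559

Replace each of the 16 characters of 1919696961696961 in place — 559 696 559 696 961 696 961 696 961 559 961 696 961 696 961 559 — and concatenate.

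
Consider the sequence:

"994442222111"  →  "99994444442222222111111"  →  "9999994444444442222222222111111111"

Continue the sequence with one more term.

The n-th term is 2n 9's then 3n 4's then 3n+1 2's then 3n 1's (n = 1, 2, …).
At n = 4 the blocks have lengths 8, 12, 13, 12.

999999994444444444442222222222222111111111111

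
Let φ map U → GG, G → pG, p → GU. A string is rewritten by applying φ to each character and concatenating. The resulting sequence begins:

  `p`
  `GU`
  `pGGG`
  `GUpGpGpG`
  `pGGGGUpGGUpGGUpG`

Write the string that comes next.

Applying the rule to each of the 16 symbols of pGGGGUpGGUpGGUpG gives the pieces GU pG pG pG pG GG GU pG pG GG GU pG pG GG GU pG, which concatenate to the answer.

GUpGpGpGpGGGGUpGpGGGGUpGpGGGGUpG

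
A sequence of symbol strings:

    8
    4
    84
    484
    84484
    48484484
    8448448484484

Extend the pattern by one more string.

This is a Fibonacci-style word recurrence s(k) = s(k−2)·s(k−1): e.g. 8·4 = 84.
Continuing: 48484484 · 8448448484484 gives term 8.

484844848448448484484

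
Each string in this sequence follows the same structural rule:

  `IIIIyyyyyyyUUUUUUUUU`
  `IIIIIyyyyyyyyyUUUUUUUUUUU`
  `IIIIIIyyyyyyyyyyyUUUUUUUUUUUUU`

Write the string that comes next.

IIIIIIIyyyyyyyyyyyyyUUUUUUUUUUUUUUU

Reading off run lengths: I runs 4, 5, 6; y runs 7, 9, 11; U runs 9, 11, 13 — each is linear in n, where the shown terms are n = 3, 4, 5.
For the next term, n = 6, so the run lengths are 7, 13, 15.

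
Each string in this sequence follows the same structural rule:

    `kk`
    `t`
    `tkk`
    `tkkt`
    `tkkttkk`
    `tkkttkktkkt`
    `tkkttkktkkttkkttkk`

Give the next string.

tkkttkktkkttkkttkktkkttkktkkt

Each term (from the third on) is the previous term followed by the one before it: term 3 = t·kk = tkk.
The next term joins tkkttkktkkttkkttkk and tkkttkktkkt.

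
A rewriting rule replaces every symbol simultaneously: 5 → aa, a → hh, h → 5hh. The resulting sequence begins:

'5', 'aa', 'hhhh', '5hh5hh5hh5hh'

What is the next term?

aa5hh5hhaa5hh5hhaa5hh5hhaa5hh5hh

Apply φ to 5hh5hh5hh5hh symbol by symbol: 5→aa, h→5hh, h→5hh, 5→aa, h→5hh, h→5hh, 5→aa, h→5hh, h→5hh, 5→aa, h→5hh, h→5hh; joined: aa 5hh 5hh aa 5hh 5hh aa 5hh 5hh aa 5hh 5hh.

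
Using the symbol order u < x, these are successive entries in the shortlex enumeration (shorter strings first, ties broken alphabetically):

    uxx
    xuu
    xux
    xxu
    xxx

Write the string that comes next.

xxx is the last string of length 3, so the next is the first of length 4: u repeated 4 times.

uuuu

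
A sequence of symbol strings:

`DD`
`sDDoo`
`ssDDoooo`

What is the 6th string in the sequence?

sssssDDoooooooooo

s(k+1) = s·s(k)·oo, so each term gains s as a prefix and oo as a suffix.
From ssDDoooo, 3 further steps: ssDDoooo → sssDDoooooo → ssssDDoooooooo → (answer).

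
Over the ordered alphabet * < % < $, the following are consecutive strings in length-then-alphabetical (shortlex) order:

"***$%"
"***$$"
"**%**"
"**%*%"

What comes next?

**%*$

The successor of **%*% increments the rightmost position that isn't already $ and resets every position after it to *.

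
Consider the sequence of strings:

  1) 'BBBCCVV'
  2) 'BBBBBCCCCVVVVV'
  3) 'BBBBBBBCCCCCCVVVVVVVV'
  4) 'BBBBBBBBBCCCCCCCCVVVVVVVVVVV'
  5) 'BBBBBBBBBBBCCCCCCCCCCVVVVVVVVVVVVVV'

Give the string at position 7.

The n-th term is 2n+1 B's then 2n C's then 3n-1 V's (n = 1, 2, …).
Setting n = 7 gives 15, 14, 20 characters in each block.

BBBBBBBBBBBBBBBCCCCCCCCCCCCCCVVVVVVVVVVVVVVVVVVVV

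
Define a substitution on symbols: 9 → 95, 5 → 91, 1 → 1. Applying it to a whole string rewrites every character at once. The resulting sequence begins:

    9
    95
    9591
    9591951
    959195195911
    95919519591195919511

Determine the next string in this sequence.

Rewriting the 20 symbols of 95919519591195919511 one by one yields 95 91 95 1 95 91 1 95 91 95 1 1 95 91 95 1 95 91 1 1; concatenated:

959195195911959195119591951959111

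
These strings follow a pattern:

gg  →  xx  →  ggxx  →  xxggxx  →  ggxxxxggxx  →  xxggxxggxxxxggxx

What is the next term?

ggxxxxggxxxxggxxggxxxxggxx

From term 3 onward, concatenate the second-to-last term with the last: gg·xx = ggxx, xx·ggxx = xxggxx, …
Continuing: ggxxxxggxx · xxggxxggxxxxggxx gives term 7.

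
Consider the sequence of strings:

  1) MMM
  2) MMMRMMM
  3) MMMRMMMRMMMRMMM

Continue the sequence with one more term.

MMMRMMMRMMMRMMMRMMMRMMMRMMMRMMM

s(k+1) = s(k)·R·s(k) — each term doubles the last with 'R' between the halves.
So the next term is two copies of MMMRMMMRMMMRMMM with 'R' between the halves.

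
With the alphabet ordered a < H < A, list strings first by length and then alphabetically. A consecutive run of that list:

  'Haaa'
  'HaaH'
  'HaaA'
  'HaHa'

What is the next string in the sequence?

Find the rightmost character of HaHa below A, bump it to the next letter, and reset everything to its right to a.

HaHH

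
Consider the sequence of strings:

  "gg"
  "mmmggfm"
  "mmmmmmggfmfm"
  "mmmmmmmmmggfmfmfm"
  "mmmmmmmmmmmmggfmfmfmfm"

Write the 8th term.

mmmmmmmmmmmmmmmmmmmmmggfmfmfmfmfmfmfm

s(k+1) = mmm·s(k)·fm, so each term gains mmm as a prefix and fm as a suffix.
From mmmmmmmmmmmmggfmfmfmfm, 3 further steps: mmmmmmmmmmmmggfmfmfmfm → mmmmmmmmmmmmmmmggfmfmfmfmfm → mmmmmmmmmmmmmmmmmmggfmfmfmfmfmfm → (answer).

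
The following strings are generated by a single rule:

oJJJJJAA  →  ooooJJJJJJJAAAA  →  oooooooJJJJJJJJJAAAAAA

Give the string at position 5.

oooooooooooooJJJJJJJJJJJJJAAAAAAAAAA

Each string has the form o^{3n-2} J^{2n+3} A^{2n} (n = 1, 2, …).
Setting n = 5 gives 13, 13, 10 characters in each block.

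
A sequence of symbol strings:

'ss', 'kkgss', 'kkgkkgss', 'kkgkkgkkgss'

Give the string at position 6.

Each term is the previous one with kkg prepended.
From kkgkkgkkgss, 2 further steps: kkgkkgkkgss → kkgkkgkkgkkgss → (answer).

kkgkkgkkgkkgkkgss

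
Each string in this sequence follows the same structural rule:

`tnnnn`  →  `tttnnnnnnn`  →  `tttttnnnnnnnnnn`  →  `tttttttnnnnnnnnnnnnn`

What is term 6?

tttttttttttnnnnnnnnnnnnnnnnnnn

Reading off run lengths: t runs 1, 3, 5, 7; n runs 4, 7, 10, 13 — each is linear in n (n = 1, 2, …).
Setting n = 6 gives 11, 19 characters in each block.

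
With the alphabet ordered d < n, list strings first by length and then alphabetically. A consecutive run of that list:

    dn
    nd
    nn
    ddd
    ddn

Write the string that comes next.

dnd

Treat ddn as a base-2 numeral over the given alphabet and add one, carrying through any trailing n's.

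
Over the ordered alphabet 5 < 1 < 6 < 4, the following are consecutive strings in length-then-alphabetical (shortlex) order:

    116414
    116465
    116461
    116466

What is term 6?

Stepping forward 2 times from 116466: 116466 → 116464, then the target.

116445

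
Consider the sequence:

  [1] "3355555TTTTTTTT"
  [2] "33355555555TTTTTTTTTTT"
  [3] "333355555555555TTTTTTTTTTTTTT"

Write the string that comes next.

3333355555555555555TTTTTTTTTTTTTTTTT

Each string has the form 3^{n} 5^{3n-1} T^{3n+2}, where the shown terms are n = 2, 3, 4.
At n = 5 the blocks have lengths 5, 14, 17.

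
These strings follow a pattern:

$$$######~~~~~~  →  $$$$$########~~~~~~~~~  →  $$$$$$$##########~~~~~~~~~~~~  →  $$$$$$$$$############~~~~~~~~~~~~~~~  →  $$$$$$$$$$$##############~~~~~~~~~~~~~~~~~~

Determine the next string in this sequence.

$$$$$$$$$$$$$################~~~~~~~~~~~~~~~~~~~~~

Each string has the form $^{2n-1} #^{2n+2} ~^{3n}, where the shown terms are n = 2, 3, 4, 5, 6.
Setting n = 7 gives 13, 16, 21 characters in each block.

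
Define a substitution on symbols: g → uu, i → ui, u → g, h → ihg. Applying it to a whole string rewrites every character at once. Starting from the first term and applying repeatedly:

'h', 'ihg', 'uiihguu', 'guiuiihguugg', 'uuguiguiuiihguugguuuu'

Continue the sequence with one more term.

Applying the rule to each of the 21 symbols of uuguiguiuiihguugguuuu gives the pieces g g uu g ui uu g ui g ui ui ihg uu g g uu uu g g g g, which concatenate to the answer.

gguuguiuuguiguiuiihguugguuuugggg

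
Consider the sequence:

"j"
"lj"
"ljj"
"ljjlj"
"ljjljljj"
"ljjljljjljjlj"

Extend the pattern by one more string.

Each term (from the third on) is the previous term followed by the one before it: term 3 = lj·j = ljj.
Continuing: ljjljljjljjlj · ljjljljj gives term 7.

ljjljljjljjljljjljljj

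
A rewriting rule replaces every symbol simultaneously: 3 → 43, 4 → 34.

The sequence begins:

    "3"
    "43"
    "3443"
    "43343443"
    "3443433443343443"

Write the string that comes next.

Rewriting the 16 symbols of 3443433443343443 one by one yields 43 34 34 43 34 43 43 34 34 43 43 34 43 34 34 43; concatenated:

43343443344343343443433443343443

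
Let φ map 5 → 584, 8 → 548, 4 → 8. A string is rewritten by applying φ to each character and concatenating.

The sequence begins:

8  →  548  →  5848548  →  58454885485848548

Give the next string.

58454885848548548584854858454885485848548

φ(58454885485848548) expands symbol-by-symbol to 584 548 8 584 8 548 548 584 8 548 584 548 8 548 584 8 548; joining the 17 pieces gives the next term.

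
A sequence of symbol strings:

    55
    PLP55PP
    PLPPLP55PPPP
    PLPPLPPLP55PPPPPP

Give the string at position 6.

PLPPLPPLPPLPPLP55PPPPPPPPPP

Each term wraps the previous one in PLP on the left and PP on the right.
From PLPPLPPLP55PPPPPP, 2 further steps: PLPPLPPLP55PPPPPP → PLPPLPPLPPLP55PPPPPPPP → (answer).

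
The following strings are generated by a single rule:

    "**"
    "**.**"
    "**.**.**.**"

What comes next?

**.**.**.**.**.**.**.**

Every step duplicates the string with '.' between the halves.
So the next term is two copies of **.**.**.** with '.' between the halves.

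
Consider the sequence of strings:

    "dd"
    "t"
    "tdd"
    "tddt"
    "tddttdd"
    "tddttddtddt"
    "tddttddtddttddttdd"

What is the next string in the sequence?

tddttddtddttddttddtddttddtddt

Each term (from the third on) is the previous term followed by the one before it: term 3 = t·dd = tdd.
Continuing: tddttddtddttddttdd · tddttddtddt gives term 8.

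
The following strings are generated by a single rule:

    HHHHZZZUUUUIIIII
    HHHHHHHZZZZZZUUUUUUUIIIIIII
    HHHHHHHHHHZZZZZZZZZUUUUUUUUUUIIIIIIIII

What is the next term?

Reading off run lengths: H runs 4, 7, 10; Z runs 3, 6, 9; U runs 4, 7, 10; I runs 5, 7, 9 — each is linear in n (n = 1, 2, …).
For the next term, n = 4, so the run lengths are 13, 12, 13, 11.

HHHHHHHHHHHHHZZZZZZZZZZZZUUUUUUUUUUUUUIIIIIIIIIII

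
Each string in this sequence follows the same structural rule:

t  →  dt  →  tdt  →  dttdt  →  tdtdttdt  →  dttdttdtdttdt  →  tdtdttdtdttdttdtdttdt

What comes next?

Each term (from the third on) is the two preceding terms concatenated in order: term 3 = t·dt = tdt.
The next term joins dttdttdtdttdt and tdtdttdtdttdttdtdttdt.

dttdttdtdttdttdtdttdtdttdttdtdttdt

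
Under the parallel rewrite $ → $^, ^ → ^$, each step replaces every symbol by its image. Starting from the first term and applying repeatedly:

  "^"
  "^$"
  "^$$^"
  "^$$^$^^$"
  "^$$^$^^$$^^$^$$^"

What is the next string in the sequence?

Rewriting the 16 symbols of ^$$^$^^$$^^$^$$^ one by one yields ^$ $^ $^ ^$ $^ ^$ ^$ $^ $^ ^$ ^$ $^ ^$ $^ $^ ^$; concatenated:

^$$^$^^$$^^$^$$^$^^$^$$^^$$^$^^$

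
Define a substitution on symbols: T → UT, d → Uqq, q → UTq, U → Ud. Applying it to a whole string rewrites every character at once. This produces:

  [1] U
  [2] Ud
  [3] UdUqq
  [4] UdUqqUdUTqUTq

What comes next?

UdUqqUdUTqUTqUdUqqUdUTUTqUdUTUTq

Replace each of the 13 characters of UdUqqUdUTqUTq in place — Ud Uqq Ud UTq UTq Ud Uqq Ud UT UTq Ud UT UTq — and concatenate.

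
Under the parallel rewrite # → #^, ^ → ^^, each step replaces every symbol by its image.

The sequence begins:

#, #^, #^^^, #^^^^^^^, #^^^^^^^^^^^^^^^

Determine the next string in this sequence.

#^^^^^^^^^^^^^^^^^^^^^^^^^^^^^^^

Applying the rule to each of the 16 symbols of #^^^^^^^^^^^^^^^ gives the pieces #^ ^^ ^^ ^^ ^^ ^^ ^^ ^^ ^^ ^^ ^^ ^^ ^^ ^^ ^^ ^^, which concatenate to the answer.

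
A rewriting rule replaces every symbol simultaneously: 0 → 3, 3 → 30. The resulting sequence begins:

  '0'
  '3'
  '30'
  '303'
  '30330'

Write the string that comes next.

30330303

Apply φ to 30330 symbol by symbol: 3→30, 0→3, 3→30, 3→30, 0→3; joined: 30 3 30 30 3.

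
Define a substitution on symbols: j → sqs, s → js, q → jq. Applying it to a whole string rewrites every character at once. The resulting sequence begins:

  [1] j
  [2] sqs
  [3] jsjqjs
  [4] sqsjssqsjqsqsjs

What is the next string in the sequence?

Replace each of the 15 characters of sqsjssqsjqsqsjs in place — js jq js sqs js js jq js sqs jq js jq js sqs js — and concatenate.

jsjqjssqsjsjsjqjssqsjqjsjqjssqsjs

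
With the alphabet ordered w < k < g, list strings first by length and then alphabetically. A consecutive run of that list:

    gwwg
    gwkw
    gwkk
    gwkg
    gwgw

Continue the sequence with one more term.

Treat gwgw as a base-3 numeral over the given alphabet and add one, carrying through any trailing g's.

gwgk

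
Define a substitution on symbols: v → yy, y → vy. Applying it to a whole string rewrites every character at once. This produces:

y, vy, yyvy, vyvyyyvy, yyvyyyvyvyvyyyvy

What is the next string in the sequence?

Rewriting the 16 symbols of yyvyyyvyvyvyyyvy one by one yields vy vy yy vy vy vy yy vy yy vy yy vy vy vy yy vy; concatenated:

vyvyyyvyvyvyyyvyyyvyyyvyvyvyyyvy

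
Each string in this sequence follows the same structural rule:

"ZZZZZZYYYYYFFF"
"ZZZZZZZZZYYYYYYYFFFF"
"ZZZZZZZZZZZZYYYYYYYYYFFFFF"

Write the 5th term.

The n-th term is 3n Z's then 2n+1 Y's then n+1 F's, where the shown terms are n = 2, 3, 4.
For term 5, n = 6, so the run lengths are 18, 13, 7.

ZZZZZZZZZZZZZZZZZZYYYYYYYYYYYYYFFFFFFF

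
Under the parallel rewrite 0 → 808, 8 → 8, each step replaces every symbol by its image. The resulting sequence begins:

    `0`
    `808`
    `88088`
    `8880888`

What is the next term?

Expanding 8880888: 8→8, 8→8, 8→8, 0→808, 8→8, 8→8, 8→8. Concatenated: 8 8 8 808 8 8 8.

888808888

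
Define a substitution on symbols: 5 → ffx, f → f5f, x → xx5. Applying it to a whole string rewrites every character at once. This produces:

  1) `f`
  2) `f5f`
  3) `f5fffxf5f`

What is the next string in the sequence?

f5fffxf5ff5ff5fxx5f5fffxf5f

Expanding f5fffxf5f: f→f5f, 5→ffx, f→f5f, f→f5f, f→f5f, x→xx5, f→f5f, 5→ffx, f→f5f. Concatenated: f5f ffx f5f f5f f5f xx5 f5f ffx f5f.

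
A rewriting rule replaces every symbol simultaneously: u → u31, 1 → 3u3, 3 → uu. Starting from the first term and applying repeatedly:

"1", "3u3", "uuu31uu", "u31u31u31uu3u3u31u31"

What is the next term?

u31uu3u3u31uu3u3u31uu3u3u31u31uuu31uuu31uu3u3u31uu3u3

Applying the rule to each of the 20 symbols of u31u31u31uu3u3u31u31 gives the pieces u31 uu 3u3 u31 uu 3u3 u31 uu 3u3 u31 u31 uu u31 uu u31 uu 3u3 u31 uu 3u3, which concatenate to the answer.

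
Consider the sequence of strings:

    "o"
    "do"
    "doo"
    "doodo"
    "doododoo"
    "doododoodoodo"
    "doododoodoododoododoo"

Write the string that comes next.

doododoodoododoododoodoododoodoodo

Each term (from the third on) is the previous term followed by the one before it: term 3 = do·o = doo.
Continuing: doododoodoododoododoo · doododoodoodo gives term 8.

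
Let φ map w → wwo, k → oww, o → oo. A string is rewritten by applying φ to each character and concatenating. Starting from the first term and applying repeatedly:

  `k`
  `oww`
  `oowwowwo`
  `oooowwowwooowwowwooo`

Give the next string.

oooooooowwowwooowwowwooooooowwowwooowwowwooooooo

φ(oooowwowwooowwowwooo) expands symbol-by-symbol to oo oo oo oo wwo wwo oo wwo wwo oo oo oo wwo wwo oo wwo wwo oo oo oo; joining the 20 pieces gives the next term.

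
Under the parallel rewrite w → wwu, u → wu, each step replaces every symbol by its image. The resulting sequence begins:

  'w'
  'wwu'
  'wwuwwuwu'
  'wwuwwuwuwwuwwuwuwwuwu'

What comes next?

Rewriting the 21 symbols of wwuwwuwuwwuwwuwuwwuwu one by one yields wwu wwu wu wwu wwu wu wwu wu wwu wwu wu wwu wwu wu wwu wu wwu wwu wu wwu wu; concatenated:

wwuwwuwuwwuwwuwuwwuwuwwuwwuwuwwuwwuwuwwuwuwwuwwuwuwwuwu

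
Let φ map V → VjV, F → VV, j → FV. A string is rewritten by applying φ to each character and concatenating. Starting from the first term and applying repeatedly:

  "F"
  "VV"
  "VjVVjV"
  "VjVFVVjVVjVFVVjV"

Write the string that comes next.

VjVFVVjVVVVjVVjVFVVjVVjVFVVjVVVVjVVjVFVVjV

Replace each of the 16 characters of VjVFVVjVVjVFVVjV in place — VjV FV VjV VV VjV VjV FV VjV VjV FV VjV VV VjV VjV FV VjV — and concatenate.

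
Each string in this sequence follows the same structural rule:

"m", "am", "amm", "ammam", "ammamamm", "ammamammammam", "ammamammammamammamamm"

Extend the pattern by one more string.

ammamammammamammamammammamammammam

This is a Fibonacci-style word recurrence s(k) = s(k−1)·s(k−2): e.g. am·m = amm.
So term 8 is ammamammammamammamamm·ammamammammam.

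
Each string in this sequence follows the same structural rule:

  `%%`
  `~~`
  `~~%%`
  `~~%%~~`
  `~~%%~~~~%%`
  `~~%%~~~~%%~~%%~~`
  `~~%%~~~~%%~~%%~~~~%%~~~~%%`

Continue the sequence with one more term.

~~%%~~~~%%~~%%~~~~%%~~~~%%~~%%~~~~%%~~%%~~

Each term (from the third on) is the previous term followed by the one before it: term 3 = ~~·%% = ~~%%.
The next term joins ~~%%~~~~%%~~%%~~~~%%~~~~%% and ~~%%~~~~%%~~%%~~.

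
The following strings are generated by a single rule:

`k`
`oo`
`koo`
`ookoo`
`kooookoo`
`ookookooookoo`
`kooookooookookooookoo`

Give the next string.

ookookooookookooookooookookooookoo

This is a Fibonacci-style word recurrence s(k) = s(k−2)·s(k−1): e.g. k·oo = koo.
Continuing: ookookooookoo · kooookooookookooookoo gives term 8.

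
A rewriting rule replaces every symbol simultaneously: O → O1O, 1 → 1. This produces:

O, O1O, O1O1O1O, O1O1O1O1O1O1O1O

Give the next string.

Applying the rule to each of the 15 symbols of O1O1O1O1O1O1O1O gives the pieces O1O 1 O1O 1 O1O 1 O1O 1 O1O 1 O1O 1 O1O 1 O1O, which concatenate to the answer.

O1O1O1O1O1O1O1O1O1O1O1O1O1O1O1O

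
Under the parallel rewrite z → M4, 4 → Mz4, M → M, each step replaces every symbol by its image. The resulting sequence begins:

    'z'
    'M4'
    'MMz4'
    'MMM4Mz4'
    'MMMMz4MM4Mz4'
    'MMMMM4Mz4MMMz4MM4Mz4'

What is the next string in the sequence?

Replace each of the 20 characters of MMMMM4Mz4MMMz4MM4Mz4 in place — M M M M M Mz4 M M4 Mz4 M M M M4 Mz4 M M Mz4 M M4 Mz4 — and concatenate.

MMMMMMz4MM4Mz4MMMM4Mz4MMMz4MM4Mz4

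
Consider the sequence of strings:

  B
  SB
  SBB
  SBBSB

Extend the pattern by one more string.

SBBSBSBB

Each term (from the third on) is the previous term followed by the one before it: term 3 = SB·B = SBB.
Continuing: SBBSB · SBB gives term 5.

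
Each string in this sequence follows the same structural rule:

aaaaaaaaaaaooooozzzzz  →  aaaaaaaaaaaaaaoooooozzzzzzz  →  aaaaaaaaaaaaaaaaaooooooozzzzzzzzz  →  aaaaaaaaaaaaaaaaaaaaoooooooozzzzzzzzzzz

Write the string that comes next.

aaaaaaaaaaaaaaaaaaaaaaaooooooooozzzzzzzzzzzzz

The n-th term is 3n+2 a's then n+2 o's then 2n-1 z's, where the shown terms are n = 3, 4, 5, 6.
At n = 7 the blocks have lengths 23, 9, 13.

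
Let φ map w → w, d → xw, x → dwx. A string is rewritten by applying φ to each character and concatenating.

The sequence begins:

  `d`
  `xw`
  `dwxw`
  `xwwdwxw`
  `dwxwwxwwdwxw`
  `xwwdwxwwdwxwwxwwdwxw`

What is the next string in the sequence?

Rewriting the 20 symbols of xwwdwxwwdwxwwxwwdwxw one by one yields dwx w w xw w dwx w w xw w dwx w w dwx w w xw w dwx w; concatenated:

dwxwwxwwdwxwwxwwdwxwwdwxwwxwwdwxw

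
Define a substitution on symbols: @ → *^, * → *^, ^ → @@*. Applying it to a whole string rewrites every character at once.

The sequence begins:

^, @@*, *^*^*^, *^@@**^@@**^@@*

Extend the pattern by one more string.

*^@@**^*^*^*^@@**^*^*^*^@@**^*^*^

Replace each of the 15 characters of *^@@**^@@**^@@* in place — *^ @@* *^ *^ *^ *^ @@* *^ *^ *^ *^ @@* *^ *^ *^ — and concatenate.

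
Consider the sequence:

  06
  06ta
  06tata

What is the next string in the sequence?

06tatata

The strings grow by a fixed suffix ta each time.
One more step from 06tata gives the answer.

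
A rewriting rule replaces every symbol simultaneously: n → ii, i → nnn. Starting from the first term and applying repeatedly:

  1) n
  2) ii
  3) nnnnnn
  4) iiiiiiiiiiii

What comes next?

Rewriting each symbol of iiiiiiiiiiii: i→nnn, i→nnn, i→nnn, i→nnn, i→nnn, i→nnn, i→nnn, i→nnn, i→nnn, i→nnn, i→nnn, i→nnn, which concatenates to nnn nnn nnn nnn nnn nnn nnn nnn nnn nnn nnn nnn.

nnnnnnnnnnnnnnnnnnnnnnnnnnnnnnnnnnnn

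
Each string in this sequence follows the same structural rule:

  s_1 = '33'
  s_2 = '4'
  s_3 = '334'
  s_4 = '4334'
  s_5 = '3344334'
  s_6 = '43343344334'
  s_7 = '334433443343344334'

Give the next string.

43343344334334433443343344334

This is a Fibonacci-style word recurrence s(k) = s(k−2)·s(k−1): e.g. 33·4 = 334.
So term 8 is 43343344334·334433443343344334.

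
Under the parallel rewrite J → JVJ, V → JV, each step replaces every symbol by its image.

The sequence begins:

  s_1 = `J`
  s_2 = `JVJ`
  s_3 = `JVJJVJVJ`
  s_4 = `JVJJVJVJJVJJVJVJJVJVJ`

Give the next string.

JVJJVJVJJVJJVJVJJVJVJJVJJVJVJJVJJVJVJJVJVJJVJJVJVJJVJVJ

Applying the rule to each of the 21 symbols of JVJJVJVJJVJJVJVJJVJVJ gives the pieces JVJ JV JVJ JVJ JV JVJ JV JVJ JVJ JV JVJ JVJ JV JVJ JV JVJ JVJ JV JVJ JV JVJ, which concatenate to the answer.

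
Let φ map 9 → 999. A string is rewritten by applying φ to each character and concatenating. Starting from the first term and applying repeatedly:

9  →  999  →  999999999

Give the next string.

Expanding 999999999: 9→999, 9→999, 9→999, 9→999, 9→999, 9→999, 9→999, 9→999, 9→999. Concatenated: 999 999 999 999 999 999 999 999 999.

999999999999999999999999999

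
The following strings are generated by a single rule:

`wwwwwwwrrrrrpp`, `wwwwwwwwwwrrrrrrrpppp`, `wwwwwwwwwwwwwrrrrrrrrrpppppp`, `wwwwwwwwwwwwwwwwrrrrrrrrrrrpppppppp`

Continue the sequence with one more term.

wwwwwwwwwwwwwwwwwwwrrrrrrrrrrrrrpppppppppp

Each string has the form w^{3n+1} r^{2n+1} p^{2n-2}, where the shown terms are n = 2, 3, 4, 5.
At n = 6 the blocks have lengths 19, 13, 10.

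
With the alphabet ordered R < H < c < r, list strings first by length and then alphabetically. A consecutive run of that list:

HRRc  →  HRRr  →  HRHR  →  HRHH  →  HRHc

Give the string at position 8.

HRcH

Stepping forward 3 times from HRHc: HRHc → HRHr → HRcR, then the target.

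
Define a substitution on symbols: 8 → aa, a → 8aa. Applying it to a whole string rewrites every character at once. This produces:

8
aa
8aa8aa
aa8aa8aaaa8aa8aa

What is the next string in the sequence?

Rewriting the 16 symbols of aa8aa8aaaa8aa8aa one by one yields 8aa 8aa aa 8aa 8aa aa 8aa 8aa 8aa 8aa aa 8aa 8aa aa 8aa 8aa; concatenated:

8aa8aaaa8aa8aaaa8aa8aa8aa8aaaa8aa8aaaa8aa8aa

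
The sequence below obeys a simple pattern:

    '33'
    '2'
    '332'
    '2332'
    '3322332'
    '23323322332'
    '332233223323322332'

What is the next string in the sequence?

From term 3 onward, concatenate the second-to-last term with the last: 33·2 = 332, 2·332 = 2332, …
The next term joins 23323322332 and 332233223323322332.

23323322332332233223323322332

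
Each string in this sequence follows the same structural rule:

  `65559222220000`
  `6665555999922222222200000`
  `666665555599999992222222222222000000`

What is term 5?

Reading off run lengths: 6 runs 1, 3, 5; 5 runs 3, 4, 5; 9 runs 1, 4, 7; 2 runs 5, 9, 13; 0 runs 4, 5, 6 — each is linear in n (n = 1, 2, …).
At n = 5 the blocks have lengths 9, 7, 13, 21, 8.

6666666665555555999999999999922222222222222222222200000000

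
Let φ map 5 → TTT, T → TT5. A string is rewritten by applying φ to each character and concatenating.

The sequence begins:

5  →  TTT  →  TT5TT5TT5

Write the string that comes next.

TT5TT5TTTTT5TT5TTTTT5TT5TTT

Apply φ to TT5TT5TT5 symbol by symbol: T→TT5, T→TT5, 5→TTT, T→TT5, T→TT5, 5→TTT, T→TT5, T→TT5, 5→TTT; joined: TT5 TT5 TTT TT5 TT5 TTT TT5 TT5 TTT.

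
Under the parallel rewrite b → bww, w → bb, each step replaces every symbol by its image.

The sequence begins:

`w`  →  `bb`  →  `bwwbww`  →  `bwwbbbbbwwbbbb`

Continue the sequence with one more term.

Rewriting the 14 symbols of bwwbbbbbwwbbbb one by one yields bww bb bb bww bww bww bww bww bb bb bww bww bww bww; concatenated:

bwwbbbbbwwbwwbwwbwwbwwbbbbbwwbwwbwwbww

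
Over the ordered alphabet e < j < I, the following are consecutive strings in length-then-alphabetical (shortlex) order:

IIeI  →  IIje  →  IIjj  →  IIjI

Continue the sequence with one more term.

The successor of IIjI increments the rightmost position that isn't already I and resets every position after it to e.

IIIe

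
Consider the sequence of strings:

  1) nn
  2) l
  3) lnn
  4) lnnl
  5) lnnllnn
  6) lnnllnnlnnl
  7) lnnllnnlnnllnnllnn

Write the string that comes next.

Each term (from the third on) is the previous term followed by the one before it: term 3 = l·nn = lnn.
Continuing: lnnllnnlnnllnnllnn · lnnllnnlnnl gives term 8.

lnnllnnlnnllnnllnnlnnllnnlnnl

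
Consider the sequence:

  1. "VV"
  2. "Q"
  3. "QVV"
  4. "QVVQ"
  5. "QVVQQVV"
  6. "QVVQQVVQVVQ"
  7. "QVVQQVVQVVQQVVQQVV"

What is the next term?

Each term (from the third on) is the previous term followed by the one before it: term 3 = Q·VV = QVV.
So term 8 is QVVQQVVQVVQQVVQQVV·QVVQQVVQVVQ.

QVVQQVVQVVQQVVQQVVQVVQQVVQVVQ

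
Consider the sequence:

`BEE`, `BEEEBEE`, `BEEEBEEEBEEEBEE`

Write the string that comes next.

BEEEBEEEBEEEBEEEBEEEBEEEBEEEBEE

Every step duplicates the string with 'E' between the halves.
One more doubling of BEEEBEEEBEEEBEE gives the answer.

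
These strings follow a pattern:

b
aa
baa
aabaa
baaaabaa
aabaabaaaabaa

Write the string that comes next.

baaaabaaaabaabaaaabaa

This is a Fibonacci-style word recurrence s(k) = s(k−2)·s(k−1): e.g. b·aa = baa.
So term 7 is baaaabaa·aabaabaaaabaa.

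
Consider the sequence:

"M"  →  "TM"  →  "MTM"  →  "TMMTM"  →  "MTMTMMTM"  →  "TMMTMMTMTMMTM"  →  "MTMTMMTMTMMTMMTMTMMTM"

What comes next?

From term 3 onward, concatenate the second-to-last term with the last: M·TM = MTM, TM·MTM = TMMTM, …
The next term joins TMMTMMTMTMMTM and MTMTMMTMTMMTMMTMTMMTM.

TMMTMMTMTMMTMMTMTMMTMTMMTMMTMTMMTM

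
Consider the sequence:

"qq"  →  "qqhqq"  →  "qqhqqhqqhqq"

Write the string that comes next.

Each string is two copies of the previous one joined by 'h'.
Doubling qqhqqhqqhqq with 'h' between the halves:

qqhqqhqqhqqhqqhqqhqqhqq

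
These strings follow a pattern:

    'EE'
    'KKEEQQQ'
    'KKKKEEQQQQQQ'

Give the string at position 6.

Every step adds KK to the front and QQQ to the end of the previous string.
From KKKKEEQQQQQQ, 3 further steps: KKKKEEQQQQQQ → KKKKKKEEQQQQQQQQQ → KKKKKKKKEEQQQQQQQQQQQQ → (answer).

KKKKKKKKKKEEQQQQQQQQQQQQQQQ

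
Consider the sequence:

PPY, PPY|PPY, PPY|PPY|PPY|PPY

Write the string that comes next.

PPY|PPY|PPY|PPY|PPY|PPY|PPY|PPY

s(k+1) = s(k)·|·s(k) — each term doubles the last with '|' between the halves.
One more doubling of PPY|PPY|PPY|PPY gives the answer.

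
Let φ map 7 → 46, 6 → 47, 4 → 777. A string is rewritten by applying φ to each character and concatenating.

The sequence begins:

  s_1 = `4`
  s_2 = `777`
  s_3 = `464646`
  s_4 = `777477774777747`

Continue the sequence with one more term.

Rewriting the 15 symbols of 777477774777747 one by one yields 46 46 46 777 46 46 46 46 777 46 46 46 46 777 46; concatenated:

464646777464646467774646464677746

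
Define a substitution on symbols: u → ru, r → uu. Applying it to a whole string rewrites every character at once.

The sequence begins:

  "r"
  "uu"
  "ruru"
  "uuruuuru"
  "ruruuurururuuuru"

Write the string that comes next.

uuruuurururuuuruuuruuurururuuuru

Replace each of the 16 characters of ruruuurururuuuru in place — uu ru uu ru ru ru uu ru uu ru uu ru ru ru uu ru — and concatenate.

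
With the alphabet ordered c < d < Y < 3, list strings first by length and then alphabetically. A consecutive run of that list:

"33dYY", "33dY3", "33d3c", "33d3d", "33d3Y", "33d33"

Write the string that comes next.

33Ycc

The successor of 33d33 increments the rightmost position that isn't already 3 and resets every position after it to c.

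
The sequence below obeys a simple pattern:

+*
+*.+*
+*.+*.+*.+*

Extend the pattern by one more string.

Every step duplicates the string with '.' between the halves.
One more doubling of +*.+*.+*.+* gives the answer.

+*.+*.+*.+*.+*.+*.+*.+*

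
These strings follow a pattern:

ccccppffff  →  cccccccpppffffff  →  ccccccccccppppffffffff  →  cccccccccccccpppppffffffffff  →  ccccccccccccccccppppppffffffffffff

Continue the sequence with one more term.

cccccccccccccccccccpppppppffffffffffffff

Term n consists of 3n+1 c's, followed by n+1 p's, followed by 2n+2 f's (n = 1, 2, …).
For the next term, n = 6, so the run lengths are 19, 7, 14.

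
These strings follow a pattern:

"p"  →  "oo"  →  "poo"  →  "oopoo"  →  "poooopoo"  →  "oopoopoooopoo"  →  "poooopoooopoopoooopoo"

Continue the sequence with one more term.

From term 3 onward, concatenate the second-to-last term with the last: p·oo = poo, oo·poo = oopoo, …
So term 8 is oopoopoooopoo·poooopoooopoopoooopoo.

oopoopoooopoopoooopoooopoopoooopoo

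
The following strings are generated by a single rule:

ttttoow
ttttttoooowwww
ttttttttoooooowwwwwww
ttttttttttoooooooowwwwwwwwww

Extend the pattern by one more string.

Term n consists of 2n+2 t's, followed by 2n o's, followed by 3n-2 w's (n = 1, 2, …).
Setting n = 5 gives 12, 10, 13 characters in each block.

ttttttttttttoooooooooowwwwwwwwwwwww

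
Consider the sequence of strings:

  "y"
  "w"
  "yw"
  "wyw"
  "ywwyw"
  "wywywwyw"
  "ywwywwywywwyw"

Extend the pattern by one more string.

wywywwywywwywwywywwyw

Each term (from the third on) is the two preceding terms concatenated in order: term 3 = y·w = yw.
The next term joins wywywwyw and ywwywwywywwyw.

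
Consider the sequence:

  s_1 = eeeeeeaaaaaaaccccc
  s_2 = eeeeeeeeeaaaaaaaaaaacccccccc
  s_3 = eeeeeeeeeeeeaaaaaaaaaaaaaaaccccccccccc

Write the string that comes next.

Each string has the form e^{3n} a^{4n-1} c^{3n-1}, where the shown terms are n = 2, 3, 4.
At n = 5 the blocks have lengths 15, 19, 14.

eeeeeeeeeeeeeeeaaaaaaaaaaaaaaaaaaacccccccccccccc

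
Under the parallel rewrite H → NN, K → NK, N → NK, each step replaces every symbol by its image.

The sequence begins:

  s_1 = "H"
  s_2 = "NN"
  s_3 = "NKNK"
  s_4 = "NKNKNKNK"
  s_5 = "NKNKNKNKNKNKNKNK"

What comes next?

NKNKNKNKNKNKNKNKNKNKNKNKNKNKNKNK

φ(NKNKNKNKNKNKNKNK) expands symbol-by-symbol to NK NK NK NK NK NK NK NK NK NK NK NK NK NK NK NK; joining the 16 pieces gives the next term.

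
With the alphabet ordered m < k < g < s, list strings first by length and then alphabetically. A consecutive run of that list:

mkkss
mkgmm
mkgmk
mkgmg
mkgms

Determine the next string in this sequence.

Find the rightmost character of mkgms below s, bump it to the next letter, and reset everything to its right to m.

mkgkm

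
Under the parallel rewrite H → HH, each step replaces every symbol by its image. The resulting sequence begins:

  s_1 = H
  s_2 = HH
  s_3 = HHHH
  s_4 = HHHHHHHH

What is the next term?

Rewriting each symbol of HHHHHHHH: H→HH, H→HH, H→HH, H→HH, H→HH, H→HH, H→HH, H→HH, which concatenates to HH HH HH HH HH HH HH HH.

HHHHHHHHHHHHHHHH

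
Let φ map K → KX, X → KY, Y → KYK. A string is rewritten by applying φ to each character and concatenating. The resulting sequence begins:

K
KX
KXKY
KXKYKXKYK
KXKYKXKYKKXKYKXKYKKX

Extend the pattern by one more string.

Replace each of the 20 characters of KXKYKXKYKKXKYKXKYKKX in place — KX KY KX KYK KX KY KX KYK KX KX KY KX KYK KX KY KX KYK KX KX KY — and concatenate.

KXKYKXKYKKXKYKXKYKKXKXKYKXKYKKXKYKXKYKKXKXKY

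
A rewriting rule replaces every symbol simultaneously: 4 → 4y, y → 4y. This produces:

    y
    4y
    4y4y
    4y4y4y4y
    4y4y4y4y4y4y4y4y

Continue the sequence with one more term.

4y4y4y4y4y4y4y4y4y4y4y4y4y4y4y4y

Applying the rule to each of the 16 symbols of 4y4y4y4y4y4y4y4y gives the pieces 4y 4y 4y 4y 4y 4y 4y 4y 4y 4y 4y 4y 4y 4y 4y 4y, which concatenate to the answer.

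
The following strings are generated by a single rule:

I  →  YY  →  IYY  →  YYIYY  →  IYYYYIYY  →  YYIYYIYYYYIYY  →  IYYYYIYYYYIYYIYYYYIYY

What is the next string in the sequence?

YYIYYIYYYYIYYIYYYYIYYYYIYYIYYYYIYY

From term 3 onward, concatenate the second-to-last term with the last: I·YY = IYY, YY·IYY = YYIYY, …
So term 8 is YYIYYIYYYYIYY·IYYYYIYYYYIYYIYYYYIYY.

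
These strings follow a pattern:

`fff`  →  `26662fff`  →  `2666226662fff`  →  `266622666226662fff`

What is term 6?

2666226662266622666226662fff

The strings grow by a fixed prefix 26662 each time.
From 266622666226662fff, 2 further steps: 266622666226662fff → 26662266622666226662fff → (answer).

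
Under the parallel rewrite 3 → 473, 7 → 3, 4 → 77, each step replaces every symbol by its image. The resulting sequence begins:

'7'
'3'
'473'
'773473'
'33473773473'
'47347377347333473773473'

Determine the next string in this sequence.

Rewriting the 23 symbols of 47347377347333473773473 one by one yields 77 3 473 77 3 473 3 3 473 77 3 473 473 473 77 3 473 3 3 473 77 3 473; concatenated:

7734737734733347377347347347377347333473773473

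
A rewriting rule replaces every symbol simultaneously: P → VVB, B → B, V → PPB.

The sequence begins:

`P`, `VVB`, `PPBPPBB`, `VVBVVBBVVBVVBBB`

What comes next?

Rewriting the 15 symbols of VVBVVBBVVBVVBBB one by one yields PPB PPB B PPB PPB B B PPB PPB B PPB PPB B B B; concatenated:

PPBPPBBPPBPPBBBPPBPPBBPPBPPBBBB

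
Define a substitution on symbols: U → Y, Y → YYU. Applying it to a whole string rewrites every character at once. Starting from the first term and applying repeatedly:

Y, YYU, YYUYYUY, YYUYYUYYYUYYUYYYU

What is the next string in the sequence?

YYUYYUYYYUYYUYYYUYYUYYUYYYUYYUYYYUYYUYYUY

φ(YYUYYUYYYUYYUYYYU) expands symbol-by-symbol to YYU YYU Y YYU YYU Y YYU YYU YYU Y YYU YYU Y YYU YYU YYU Y; joining the 17 pieces gives the next term.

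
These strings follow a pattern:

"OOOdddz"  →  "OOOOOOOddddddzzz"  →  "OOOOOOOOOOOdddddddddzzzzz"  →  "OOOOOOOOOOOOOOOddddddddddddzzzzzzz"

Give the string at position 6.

OOOOOOOOOOOOOOOOOOOOOOOddddddddddddddddddzzzzzzzzzzz

Term n consists of 4n-1 O's, followed by 3n d's, followed by 2n-1 z's (n = 1, 2, …).
For term 6, n = 6, so the run lengths are 23, 18, 11.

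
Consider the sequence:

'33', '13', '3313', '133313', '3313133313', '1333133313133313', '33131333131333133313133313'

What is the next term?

From term 3 onward, concatenate the second-to-last term with the last: 33·13 = 3313, 13·3313 = 133313, …
So term 8 is 1333133313133313·33131333131333133313133313.

133313331313331333131333131333133313133313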